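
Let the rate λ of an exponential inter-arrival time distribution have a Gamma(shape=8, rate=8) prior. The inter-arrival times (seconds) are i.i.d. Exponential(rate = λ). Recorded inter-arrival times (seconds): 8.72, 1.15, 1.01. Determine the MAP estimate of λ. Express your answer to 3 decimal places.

λ̂_MAP = 0.530

The Exponential(rate=λ) likelihood is ∝ λ^n e^(−λΣtᵢ). Here n = 3 and Σtᵢ = 8.72 + 1.15 + 1.01 = 10.88.
Posterior ∝ λ^7e^(−8λ) · λ^3e^(−10.88λ) = λ^10e^(−18.88λ), i.e. Gamma(11, 18.88).
Mode = (a−1)/b = 10/18.88 ≈ 0.530.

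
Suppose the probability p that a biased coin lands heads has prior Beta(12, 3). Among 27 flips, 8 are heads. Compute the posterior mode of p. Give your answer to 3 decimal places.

Prior: Beta(12, 3).
Data: 8 successes in 27 trials. The binomial likelihood contributes p^8(1−p)^19, so the posterior is Beta(12+8, 3+19) = Beta(20, 22).
For Beta(a, b) with a, b > 1 the mode is (a−1)/(a+b−2) = 19/40 ≈ 0.475.

p̂_MAP = 0.475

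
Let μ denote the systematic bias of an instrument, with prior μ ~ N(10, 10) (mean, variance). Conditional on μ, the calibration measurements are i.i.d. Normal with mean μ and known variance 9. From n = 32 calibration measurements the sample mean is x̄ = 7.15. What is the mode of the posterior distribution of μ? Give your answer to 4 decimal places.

μ̂_MAP = 7.2280

n = 32, x̄ = 7.15.
For a Normal prior and Normal likelihood with known variance, the posterior is Normal; its mode equals its mean, the precision-weighted average.
Prior precision 1/σ₀² = 1/10 = 0.1; data precision n/σ² = 32/9.
μ̂ = (0.1·10 + (32/9)·7.15) / (0.1 + 32/9) = (1189/45)/(329/90) = 2378/329 ≈ 7.2280.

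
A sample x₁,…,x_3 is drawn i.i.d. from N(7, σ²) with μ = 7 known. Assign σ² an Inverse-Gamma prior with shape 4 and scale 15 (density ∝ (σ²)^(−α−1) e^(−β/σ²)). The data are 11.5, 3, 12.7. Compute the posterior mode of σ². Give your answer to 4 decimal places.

σ̂²_MAP = 7.5954

Sum of squared deviations about the known mean: SS = (11.5−7)² + (3−7)² + (12.7−7)² = 68.74.
The Normal likelihood contributes (σ²)^(−n/2) exp(−SS/(2σ²)), so the posterior is Inverse-Gamma(α + n/2, β + SS/2) = Inverse-Gamma(5.5, 49.37).
The mode of Inverse-Gamma(a, b) is b/(a+1) = 49.37/6.5 ≈ 7.5954.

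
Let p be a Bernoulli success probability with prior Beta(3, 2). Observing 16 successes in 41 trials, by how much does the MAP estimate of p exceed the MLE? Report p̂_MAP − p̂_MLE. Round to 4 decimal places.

MAP − MLE = 0.0188

Posterior is Beta(19, 27); MAP = (19−1)/(46−2) = 18/44 ≈ 0.40909.
MLE ignores the prior: p̂_MLE = k/n = 16/41 ≈ 0.39024.
Difference = 18/44 − 16/41 = 17/902 ≈ 0.0188.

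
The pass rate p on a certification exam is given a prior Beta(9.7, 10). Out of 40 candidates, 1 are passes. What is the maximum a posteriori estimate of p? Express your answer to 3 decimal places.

Prior: Beta(9.7, 10).
Data: 1 success in 40 trials. The binomial likelihood contributes p(1−p)^39, so the posterior is Beta(9.7+1, 10+39) = Beta(10.7, 49).
For Beta(a, b) with a, b > 1 the mode is (a−1)/(a+b−2) = 9.7/57.7 ≈ 0.168.

p̂_MAP = 0.168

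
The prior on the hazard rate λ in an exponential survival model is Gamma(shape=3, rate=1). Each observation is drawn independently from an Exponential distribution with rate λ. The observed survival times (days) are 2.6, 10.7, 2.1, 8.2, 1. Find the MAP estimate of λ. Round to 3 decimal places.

λ̂_MAP = 0.273

The Exponential(rate=λ) likelihood is ∝ λ^n e^(−λΣtᵢ). Here n = 5 and Σtᵢ = 2.6 + 10.7 + 2.1 + 8.2 + 1 = 24.6.
Posterior ∝ λ^2e^(−1λ) · λ^5e^(−24.6λ) = λ^7e^(−25.6λ), i.e. Gamma(8, 25.6).
Mode = (a−1)/b = 7/25.6 ≈ 0.273.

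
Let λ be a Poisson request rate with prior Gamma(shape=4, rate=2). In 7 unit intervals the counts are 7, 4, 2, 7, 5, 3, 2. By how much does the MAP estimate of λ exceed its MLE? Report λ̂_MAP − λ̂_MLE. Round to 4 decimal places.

MAP − MLE = -0.6190

Σxᵢ = 30. Posterior is Gamma(34, 9); MAP = (34−1)/9 = 33/9 ≈ 3.66667.
MLE = x̄ = 30/7 ≈ 4.28571.
Difference = 33/9 − 30/7 = -13/21 ≈ -0.6190.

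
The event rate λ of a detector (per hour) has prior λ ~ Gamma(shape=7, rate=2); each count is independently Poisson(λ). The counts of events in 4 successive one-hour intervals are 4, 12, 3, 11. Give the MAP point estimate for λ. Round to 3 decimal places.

Σxᵢ = 4+12+3+11 = 30, with n = 4.
Posterior ∝ λ^6e^(−2λ) · λ^30e^(−4λ) = λ^36e^(−6λ), i.e. Gamma(shape=37, rate=6).
The mode of a Gamma(a, b) with a ≥ 1 (shape–rate) is (a−1)/b = 36/6 ≈ 6.000.

λ̂_MAP = 6.000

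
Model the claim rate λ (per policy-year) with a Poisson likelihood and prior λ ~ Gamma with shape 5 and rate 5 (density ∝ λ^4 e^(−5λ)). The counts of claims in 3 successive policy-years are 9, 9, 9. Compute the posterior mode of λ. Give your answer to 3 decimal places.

Σxᵢ = 9+9+9 = 27, with n = 3.
Posterior ∝ λ^4e^(−5λ) · λ^27e^(−3λ) = λ^31e^(−8λ), i.e. Gamma(shape=32, rate=8).
The mode of a Gamma(a, b) with a ≥ 1 (shape–rate) is (a−1)/b = 31/8 ≈ 3.875.

λ̂_MAP = 3.875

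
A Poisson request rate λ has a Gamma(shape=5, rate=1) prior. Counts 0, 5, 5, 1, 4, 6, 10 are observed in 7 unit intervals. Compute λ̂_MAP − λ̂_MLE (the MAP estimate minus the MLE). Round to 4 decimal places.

MAP − MLE = -0.0536

Σxᵢ = 31. Posterior is Gamma(36, 8); MAP = (36−1)/8 = 35/8 ≈ 4.37500.
MLE = x̄ = 31/7 ≈ 4.42857.
Difference = 35/8 − 31/7 = -3/56 ≈ -0.0536.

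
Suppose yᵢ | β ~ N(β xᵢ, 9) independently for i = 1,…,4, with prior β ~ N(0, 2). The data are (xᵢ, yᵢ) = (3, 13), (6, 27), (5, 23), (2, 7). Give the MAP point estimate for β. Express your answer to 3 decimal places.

β̂_MAP = 4.204

log p(β | y) = −Σ(yᵢ − βxᵢ)²/(2·9) − β²/(2·2) + const.
Setting the derivative to zero: Σxᵢ(yᵢ − βxᵢ)/9 − β/2 = 0, so β = Σxᵢyᵢ / (Σxᵢ² + σ²/τ²).
Σxᵢyᵢ = 3·13 + 6·27 + 5·23 + 2·7 = 330; Σxᵢ² = 74; σ²/τ² = 4.5.
β̂_MAP = 330 / (74 + 4.5) = 330/78.5 ≈ 4.204.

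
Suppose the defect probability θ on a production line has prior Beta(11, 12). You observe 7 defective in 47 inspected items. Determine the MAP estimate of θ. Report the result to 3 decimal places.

Prior: Beta(11, 12).
Data: 7 successes in 47 trials. The binomial likelihood contributes θ^7(1−θ)^40, so the posterior is Beta(11+7, 12+40) = Beta(18, 52).
For Beta(a, b) with a, b > 1 the mode is (a−1)/(a+b−2) = 17/68 ≈ 0.250.

θ̂_MAP = 0.250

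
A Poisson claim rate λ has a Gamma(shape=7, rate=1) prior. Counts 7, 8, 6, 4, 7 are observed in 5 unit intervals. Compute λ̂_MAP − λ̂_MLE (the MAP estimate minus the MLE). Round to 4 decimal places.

Σxᵢ = 32. Posterior is Gamma(39, 6); MAP = (39−1)/6 = 38/6 ≈ 6.33333.
MLE = x̄ = 32/5 ≈ 6.40000.
Difference = 38/6 − 32/5 = -1/15 ≈ -0.0667.

MAP − MLE = -0.0667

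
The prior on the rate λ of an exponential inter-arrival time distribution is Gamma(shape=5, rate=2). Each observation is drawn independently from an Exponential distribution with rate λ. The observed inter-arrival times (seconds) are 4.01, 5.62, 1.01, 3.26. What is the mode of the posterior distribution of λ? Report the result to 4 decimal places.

The Exponential(rate=λ) likelihood is ∝ λ^n e^(−λΣtᵢ). Here n = 4 and Σtᵢ = 4.01 + 5.62 + 1.01 + 3.26 = 13.90.
Posterior ∝ λ^4e^(−2λ) · λ^4e^(−13.90λ) = λ^8e^(−15.90λ), i.e. Gamma(9, 15.90).
Mode = (a−1)/b = 8/15.90 ≈ 0.5031.

λ̂_MAP = 0.5031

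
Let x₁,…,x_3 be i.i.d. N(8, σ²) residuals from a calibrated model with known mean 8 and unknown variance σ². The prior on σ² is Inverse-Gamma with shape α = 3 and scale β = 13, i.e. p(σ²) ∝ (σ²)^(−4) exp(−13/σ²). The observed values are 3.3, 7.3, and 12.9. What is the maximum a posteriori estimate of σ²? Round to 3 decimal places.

σ̂²_MAP = 6.599

Sum of squared deviations about the known mean: SS = (3.3−8)² + (7.3−8)² + (12.9−8)² = 46.59.
The Normal likelihood contributes (σ²)^(−n/2) exp(−SS/(2σ²)), so the posterior is Inverse-Gamma(α + n/2, β + SS/2) = Inverse-Gamma(4.5, 36.295).
The mode of Inverse-Gamma(a, b) is b/(a+1) = 36.295/5.5 ≈ 6.599.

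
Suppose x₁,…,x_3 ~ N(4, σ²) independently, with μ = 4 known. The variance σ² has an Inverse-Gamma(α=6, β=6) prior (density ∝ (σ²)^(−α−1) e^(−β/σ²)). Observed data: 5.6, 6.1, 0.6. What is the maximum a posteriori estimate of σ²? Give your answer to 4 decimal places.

σ̂²_MAP = 1.7959

Sum of squared deviations about the known mean: SS = (5.6−4)² + (6.1−4)² + (0.6−4)² = 18.53.
The Normal likelihood contributes (σ²)^(−n/2) exp(−SS/(2σ²)), so the posterior is Inverse-Gamma(α + n/2, β + SS/2) = Inverse-Gamma(7.5, 15.265).
The mode of Inverse-Gamma(a, b) is b/(a+1) = 15.265/8.5 ≈ 1.7959.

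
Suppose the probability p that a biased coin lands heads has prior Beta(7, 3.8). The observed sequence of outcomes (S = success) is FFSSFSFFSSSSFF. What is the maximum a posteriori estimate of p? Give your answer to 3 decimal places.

Prior: Beta(7, 3.8).
Data: 7 successes in 14 trials (from the sequence). The binomial likelihood contributes p^7(1−p)^7, so the posterior is Beta(7+7, 3.8+7) = Beta(14, 10.8).
For Beta(a, b) with a, b > 1 the mode is (a−1)/(a+b−2) = 13/22.8 ≈ 0.570.

p̂_MAP = 0.570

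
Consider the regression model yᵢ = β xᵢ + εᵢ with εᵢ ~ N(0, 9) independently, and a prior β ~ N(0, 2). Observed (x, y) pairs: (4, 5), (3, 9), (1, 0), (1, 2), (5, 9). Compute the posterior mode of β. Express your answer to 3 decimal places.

β̂_MAP = 1.664

log p(β | y) = −Σ(yᵢ − βxᵢ)²/(2·9) − β²/(2·2) + const.
Setting the derivative to zero: Σxᵢ(yᵢ − βxᵢ)/9 − β/2 = 0, so β = Σxᵢyᵢ / (Σxᵢ² + σ²/τ²).
Σxᵢyᵢ = 4·5 + 3·9 + 1·0 + 1·2 + 5·9 = 94; Σxᵢ² = 52; σ²/τ² = 4.5.
β̂_MAP = 94 / (52 + 4.5) = 94/56.5 ≈ 1.664.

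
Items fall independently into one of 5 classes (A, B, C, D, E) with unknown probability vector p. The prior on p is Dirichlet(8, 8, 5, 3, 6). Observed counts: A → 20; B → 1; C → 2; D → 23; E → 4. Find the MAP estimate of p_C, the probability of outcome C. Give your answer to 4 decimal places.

The posterior is Dirichlet(αᵢ + nᵢ) = Dirichlet(28, 9, 7, 26, 10).
For a Dirichlet(a₁,…,a_K) with all aᵢ > 1, the mode has j-th component (aⱼ − 1)/(Σaᵢ − K).
Here Σaᵢ = 80 and K = 5, so p_C = (7 − 1)/(80 − 5) = 6/75 ≈ 0.0800.

MAP estimate of p_C = 0.0800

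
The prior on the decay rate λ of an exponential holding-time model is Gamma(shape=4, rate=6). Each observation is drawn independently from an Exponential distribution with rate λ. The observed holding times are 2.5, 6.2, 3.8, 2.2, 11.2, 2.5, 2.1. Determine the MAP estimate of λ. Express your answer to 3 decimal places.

λ̂_MAP = 0.274

The Exponential(rate=λ) likelihood is ∝ λ^n e^(−λΣtᵢ). Here n = 7 and Σtᵢ = 2.5 + 6.2 + 3.8 + 2.2 + 11.2 + 2.5 + 2.1 = 30.5.
Posterior ∝ λ^3e^(−6λ) · λ^7e^(−30.5λ) = λ^10e^(−36.5λ), i.e. Gamma(11, 36.5).
Mode = (a−1)/b = 10/36.5 ≈ 0.274.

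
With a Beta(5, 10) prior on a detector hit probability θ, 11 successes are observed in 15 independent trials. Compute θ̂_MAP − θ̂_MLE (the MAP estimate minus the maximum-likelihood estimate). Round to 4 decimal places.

Posterior is Beta(16, 14); MAP = (16−1)/(30−2) = 15/28 ≈ 0.53571.
MLE ignores the prior: θ̂_MLE = k/n = 11/15 ≈ 0.73333.
Difference = 15/28 − 11/15 = -83/420 ≈ -0.1976.

MAP − MLE = -0.1976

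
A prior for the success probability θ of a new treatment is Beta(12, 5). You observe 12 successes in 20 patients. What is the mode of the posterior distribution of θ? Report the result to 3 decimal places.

Prior: Beta(12, 5).
Data: 12 successes in 20 trials. The binomial likelihood contributes θ^12(1−θ)^8, so the posterior is Beta(12+12, 5+8) = Beta(24, 13).
For Beta(a, b) with a, b > 1 the mode is (a−1)/(a+b−2) = 23/35 ≈ 0.657.

θ̂_MAP = 0.657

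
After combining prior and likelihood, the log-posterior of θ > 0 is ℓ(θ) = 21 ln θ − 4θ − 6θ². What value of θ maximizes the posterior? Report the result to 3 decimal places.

θ̂_MAP = 1.167

ℓ'(θ) = 21/θ − 4 − 12θ. Setting this to zero and multiplying by θ: 12θ² + 4θ − 21 = 0.
θ = (−4 + √(4² + 4·12·21)) / (2·12) = (−4 + √1024) / 24 = (−4 + 32)/24 = 7/6.
ℓ''(θ) = −21/θ² − 12 < 0, confirming a maximum.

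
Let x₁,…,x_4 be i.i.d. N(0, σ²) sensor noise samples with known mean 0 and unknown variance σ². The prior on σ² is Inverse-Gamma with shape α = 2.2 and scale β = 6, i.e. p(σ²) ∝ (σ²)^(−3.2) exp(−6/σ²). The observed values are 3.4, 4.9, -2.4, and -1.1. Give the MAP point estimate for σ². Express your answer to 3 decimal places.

σ̂²_MAP = 5.244

Sum of squared deviations about the known mean: SS = (3.4−0)² + (4.9−0)² + (-2.4−0)² + (-1.1−0)² = 42.54.
The Normal likelihood contributes (σ²)^(−n/2) exp(−SS/(2σ²)), so the posterior is Inverse-Gamma(α + n/2, β + SS/2) = Inverse-Gamma(4.2, 27.27).
The mode of Inverse-Gamma(a, b) is b/(a+1) = 27.27/5.2 ≈ 5.244.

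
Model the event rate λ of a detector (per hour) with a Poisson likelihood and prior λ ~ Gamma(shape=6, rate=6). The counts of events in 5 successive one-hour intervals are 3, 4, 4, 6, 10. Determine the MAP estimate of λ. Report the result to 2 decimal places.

λ̂_MAP = 2.91

Σxᵢ = 3+4+4+6+10 = 27, with n = 5.
Posterior ∝ λ^5e^(−6λ) · λ^27e^(−5λ) = λ^32e^(−11λ), i.e. Gamma(shape=33, rate=11).
The mode of a Gamma(a, b) with a ≥ 1 (shape–rate) is (a−1)/b = 32/11 ≈ 2.91.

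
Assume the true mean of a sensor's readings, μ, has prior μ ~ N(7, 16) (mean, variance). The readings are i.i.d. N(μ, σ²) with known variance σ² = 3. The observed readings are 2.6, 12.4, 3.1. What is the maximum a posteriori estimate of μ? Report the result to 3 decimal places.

μ̂_MAP = 6.090

n = 3; x̄ = (2.6 + 12.4 + 3.1)/3 = 18.1/3 = 181/30 ≈ 6.0333.
For a Normal prior and Normal likelihood with known variance, the posterior is Normal; its mode equals its mean, the precision-weighted average.
Prior precision 1/σ₀² = 1/16 = 0.0625; data precision n/σ² = 3/3 = 1.
μ̂ = (0.0625·7 + 1·(181/30)) / (0.0625 + 1) = (1553/240)/1.0625 = 1553/255 ≈ 6.090.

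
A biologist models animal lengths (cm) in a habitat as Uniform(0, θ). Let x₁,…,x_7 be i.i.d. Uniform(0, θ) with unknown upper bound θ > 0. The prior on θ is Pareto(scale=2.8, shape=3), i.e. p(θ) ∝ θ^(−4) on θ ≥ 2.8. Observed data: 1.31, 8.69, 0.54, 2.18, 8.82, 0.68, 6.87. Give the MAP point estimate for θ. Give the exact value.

The Uniform(0, θ) likelihood is θ^(−n) for θ ≥ max(xᵢ), zero otherwise. Here max(xᵢ) = 8.82.
Posterior ∝ θ^(−4) · θ^(−7) = θ^(−11) on θ ≥ max(2.8, 8.82) = 8.82.
This density is strictly decreasing in θ, so the posterior mode lies at the lower boundary of the support.

θ̂_MAP = 8.82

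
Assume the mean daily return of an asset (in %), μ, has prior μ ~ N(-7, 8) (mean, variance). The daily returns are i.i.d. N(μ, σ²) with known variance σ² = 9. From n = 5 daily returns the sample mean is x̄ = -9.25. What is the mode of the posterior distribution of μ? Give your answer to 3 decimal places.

μ̂_MAP = -8.837

n = 5, x̄ = -9.25.
For a Normal prior and Normal likelihood with known variance, the posterior is Normal; its mode equals its mean, the precision-weighted average.
Prior precision 1/σ₀² = 1/8 = 0.125; data precision n/σ² = 5/9.
μ̂ = (0.125·(-7) + (5/9)·(-9.25)) / (0.125 + 5/9) = (-433/72)/(49/72) = -433/49 ≈ -8.837.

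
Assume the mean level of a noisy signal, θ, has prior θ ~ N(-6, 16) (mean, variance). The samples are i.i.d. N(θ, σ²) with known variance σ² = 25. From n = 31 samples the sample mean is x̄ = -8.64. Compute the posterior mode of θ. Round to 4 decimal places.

n = 31, x̄ = -8.64.
For a Normal prior and Normal likelihood with known variance, the posterior is Normal; its mode equals its mean, the precision-weighted average.
Prior precision 1/σ₀² = 1/16 = 0.0625; data precision n/σ² = 31/25 = 1.24.
θ̂ = (0.0625·(-6) + 1.24·(-8.64)) / (0.0625 + 1.24) = (-11.0886)/1.3025 = -110886/13025 ≈ -8.5133.

θ̂_MAP = -8.5133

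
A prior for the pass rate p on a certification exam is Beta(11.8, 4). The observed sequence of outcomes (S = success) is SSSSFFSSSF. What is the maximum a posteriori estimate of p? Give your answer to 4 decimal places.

Prior: Beta(11.8, 4).
Data: 7 successes in 10 trials (from the sequence). The binomial likelihood contributes p^7(1−p)^3, so the posterior is Beta(11.8+7, 4+3) = Beta(18.8, 7).
For Beta(a, b) with a, b > 1 the mode is (a−1)/(a+b−2) = 17.8/23.8 ≈ 0.7479.

p̂_MAP = 0.7479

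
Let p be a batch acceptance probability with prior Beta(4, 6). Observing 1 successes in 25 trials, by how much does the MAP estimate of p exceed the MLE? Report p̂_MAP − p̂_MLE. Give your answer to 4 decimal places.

MAP − MLE = 0.0812

Posterior is Beta(5, 30); MAP = (5−1)/(35−2) = 4/33 ≈ 0.12121.
MLE ignores the prior: p̂_MLE = k/n = 1/25 ≈ 0.04000.
Difference = 4/33 − 1/25 = 67/825 ≈ 0.0812.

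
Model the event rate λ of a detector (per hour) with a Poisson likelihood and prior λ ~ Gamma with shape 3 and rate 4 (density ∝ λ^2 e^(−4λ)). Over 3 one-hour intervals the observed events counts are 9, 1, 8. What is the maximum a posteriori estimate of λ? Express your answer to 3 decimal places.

λ̂_MAP = 2.857

Σxᵢ = 9+1+8 = 18, with n = 3.
Posterior ∝ λ^2e^(−4λ) · λ^18e^(−3λ) = λ^20e^(−7λ), i.e. Gamma(shape=21, rate=7).
The mode of a Gamma(a, b) with a ≥ 1 (shape–rate) is (a−1)/b = 20/7 ≈ 2.857.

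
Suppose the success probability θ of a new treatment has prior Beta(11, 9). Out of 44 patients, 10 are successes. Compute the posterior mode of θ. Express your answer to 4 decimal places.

Prior: Beta(11, 9).
Data: 10 successes in 44 trials. The binomial likelihood contributes θ^10(1−θ)^34, so the posterior is Beta(11+10, 9+34) = Beta(21, 43).
For Beta(a, b) with a, b > 1 the mode is (a−1)/(a+b−2) = 20/62 ≈ 0.3226.

θ̂_MAP = 0.3226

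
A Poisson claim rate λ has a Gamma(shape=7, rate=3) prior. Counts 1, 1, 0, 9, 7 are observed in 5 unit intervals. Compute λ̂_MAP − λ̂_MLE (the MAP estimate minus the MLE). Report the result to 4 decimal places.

Σxᵢ = 18. Posterior is Gamma(25, 8); MAP = (25−1)/8 = 24/8 ≈ 3.00000.
MLE = x̄ = 18/5 ≈ 3.60000.
Difference = 24/8 − 18/5 = -3/5 ≈ -0.6000.

MAP − MLE = -0.6000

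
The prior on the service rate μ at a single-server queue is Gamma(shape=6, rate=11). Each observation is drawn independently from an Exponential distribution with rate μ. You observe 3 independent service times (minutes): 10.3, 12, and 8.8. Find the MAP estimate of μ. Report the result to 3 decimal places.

The Exponential(rate=μ) likelihood is ∝ μ^n e^(−μΣtᵢ). Here n = 3 and Σtᵢ = 10.3 + 12 + 8.8 = 31.1.
Posterior ∝ μ^5e^(−11μ) · μ^3e^(−31.1μ) = μ^8e^(−42.1μ), i.e. Gamma(9, 42.1).
Mode = (a−1)/b = 8/42.1 ≈ 0.190.

μ̂_MAP = 0.190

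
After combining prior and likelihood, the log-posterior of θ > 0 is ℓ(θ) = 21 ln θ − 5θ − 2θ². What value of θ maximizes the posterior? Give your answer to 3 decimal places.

ℓ'(θ) = 21/θ − 5 − 4θ. Setting this to zero and multiplying by θ: 4θ² + 5θ − 21 = 0.
θ = (−5 + √(5² + 4·4·21)) / (2·4) = (−5 + √361) / 8 = (−5 + 19)/8 = 7/4.
ℓ''(θ) = −21/θ² − 4 < 0, confirming a maximum.

θ̂_MAP = 1.750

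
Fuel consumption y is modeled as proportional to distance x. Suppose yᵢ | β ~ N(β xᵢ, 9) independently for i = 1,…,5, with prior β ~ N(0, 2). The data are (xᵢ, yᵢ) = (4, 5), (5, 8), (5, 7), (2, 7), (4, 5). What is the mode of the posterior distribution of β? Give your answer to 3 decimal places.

β̂_MAP = 1.425

log p(β | y) = −Σ(yᵢ − βxᵢ)²/(2·9) − β²/(2·2) + const.
Setting the derivative to zero: Σxᵢ(yᵢ − βxᵢ)/9 − β/2 = 0, so β = Σxᵢyᵢ / (Σxᵢ² + σ²/τ²).
Σxᵢyᵢ = 4·5 + 5·8 + 5·7 + 2·7 + 4·5 = 129; Σxᵢ² = 86; σ²/τ² = 4.5.
β̂_MAP = 129 / (86 + 4.5) = 129/90.5 ≈ 1.425.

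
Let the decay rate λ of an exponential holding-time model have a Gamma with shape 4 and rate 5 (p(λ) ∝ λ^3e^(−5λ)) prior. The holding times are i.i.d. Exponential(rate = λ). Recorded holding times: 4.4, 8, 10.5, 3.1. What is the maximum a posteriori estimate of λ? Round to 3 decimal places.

λ̂_MAP = 0.226

The Exponential(rate=λ) likelihood is ∝ λ^n e^(−λΣtᵢ). Here n = 4 and Σtᵢ = 4.4 + 8 + 10.5 + 3.1 = 26.
Posterior ∝ λ^3e^(−5λ) · λ^4e^(−26λ) = λ^7e^(−31λ), i.e. Gamma(8, 31).
Mode = (a−1)/b = 7/31 ≈ 0.226.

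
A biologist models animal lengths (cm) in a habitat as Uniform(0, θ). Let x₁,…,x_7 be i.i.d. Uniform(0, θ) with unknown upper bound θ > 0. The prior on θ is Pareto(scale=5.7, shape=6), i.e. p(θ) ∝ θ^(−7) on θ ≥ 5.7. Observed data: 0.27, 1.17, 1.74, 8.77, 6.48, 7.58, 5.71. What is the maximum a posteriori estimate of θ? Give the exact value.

The Uniform(0, θ) likelihood is θ^(−n) for θ ≥ max(xᵢ), zero otherwise. Here max(xᵢ) = 8.77.
Posterior ∝ θ^(−7) · θ^(−7) = θ^(−14) on θ ≥ max(5.7, 8.77) = 8.77.
This density is strictly decreasing in θ, so the posterior mode lies at the lower boundary of the support.

θ̂_MAP = 8.77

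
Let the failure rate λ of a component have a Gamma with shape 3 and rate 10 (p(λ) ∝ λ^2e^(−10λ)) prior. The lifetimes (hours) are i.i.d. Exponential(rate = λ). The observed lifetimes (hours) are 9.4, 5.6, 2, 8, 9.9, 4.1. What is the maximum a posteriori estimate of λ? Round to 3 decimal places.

λ̂_MAP = 0.163

The Exponential(rate=λ) likelihood is ∝ λ^n e^(−λΣtᵢ). Here n = 6 and Σtᵢ = 9.4 + 5.6 + 2 + 8 + 9.9 + 4.1 = 39.
Posterior ∝ λ^2e^(−10λ) · λ^6e^(−39λ) = λ^8e^(−49λ), i.e. Gamma(9, 49).
Mode = (a−1)/b = 8/49 ≈ 0.163.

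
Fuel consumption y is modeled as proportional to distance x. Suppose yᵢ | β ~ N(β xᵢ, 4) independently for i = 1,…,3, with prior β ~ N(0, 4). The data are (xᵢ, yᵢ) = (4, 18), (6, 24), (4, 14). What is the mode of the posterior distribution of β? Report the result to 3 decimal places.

β̂_MAP = 3.942

log p(β | y) = −Σ(yᵢ − βxᵢ)²/(2·4) − β²/(2·4) + const.
Setting the derivative to zero: Σxᵢ(yᵢ − βxᵢ)/4 − β/4 = 0, so β = Σxᵢyᵢ / (Σxᵢ² + σ²/τ²).
Σxᵢyᵢ = 4·18 + 6·24 + 4·14 = 272; Σxᵢ² = 68; σ²/τ² = 1.
β̂_MAP = 272 / (68 + 1) = 272/69 ≈ 3.942.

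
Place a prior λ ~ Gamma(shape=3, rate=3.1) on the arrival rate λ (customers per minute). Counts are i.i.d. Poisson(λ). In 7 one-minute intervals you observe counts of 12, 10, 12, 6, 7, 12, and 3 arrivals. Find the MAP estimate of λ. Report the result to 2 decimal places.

Σxᵢ = 12+10+12+6+7+12+3 = 62, with n = 7.
Posterior ∝ λ^2e^(−3.1λ) · λ^62e^(−7λ) = λ^64e^(−10.1λ), i.e. Gamma(shape=65, rate=10.1).
The mode of a Gamma(a, b) with a ≥ 1 (shape–rate) is (a−1)/b = 64/10.1 ≈ 6.34.

λ̂_MAP = 6.34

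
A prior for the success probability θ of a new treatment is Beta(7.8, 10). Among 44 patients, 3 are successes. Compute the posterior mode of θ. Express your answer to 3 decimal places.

Prior: Beta(7.8, 10).
Data: 3 successes in 44 trials. The binomial likelihood contributes θ^3(1−θ)^41, so the posterior is Beta(7.8+3, 10+41) = Beta(10.8, 51).
For Beta(a, b) with a, b > 1 the mode is (a−1)/(a+b−2) = 9.8/59.8 ≈ 0.164.

θ̂_MAP = 0.164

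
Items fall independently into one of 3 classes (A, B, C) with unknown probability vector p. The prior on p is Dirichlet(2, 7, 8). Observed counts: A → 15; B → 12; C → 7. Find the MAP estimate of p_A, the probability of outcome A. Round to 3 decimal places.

The posterior is Dirichlet(αᵢ + nᵢ) = Dirichlet(17, 19, 15).
For a Dirichlet(a₁,…,a_K) with all aᵢ > 1, the mode has j-th component (aⱼ − 1)/(Σaᵢ − K).
Here Σaᵢ = 51 and K = 3, so p_A = (17 − 1)/(51 − 3) = 16/48 ≈ 0.333.

MAP estimate of p_A = 0.333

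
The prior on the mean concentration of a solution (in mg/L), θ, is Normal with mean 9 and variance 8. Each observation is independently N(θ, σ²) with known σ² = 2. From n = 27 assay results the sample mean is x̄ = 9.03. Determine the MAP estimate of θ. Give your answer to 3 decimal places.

n = 27, x̄ = 9.03.
For a Normal prior and Normal likelihood with known variance, the posterior is Normal; its mode equals its mean, the precision-weighted average.
Prior precision 1/σ₀² = 1/8 = 0.125; data precision n/σ² = 27/2 = 13.5.
θ̂ = (0.125·9 + 13.5·9.03) / (0.125 + 13.5) = 123.03/13.625 = 24606/2725 ≈ 9.030.

θ̂_MAP = 9.030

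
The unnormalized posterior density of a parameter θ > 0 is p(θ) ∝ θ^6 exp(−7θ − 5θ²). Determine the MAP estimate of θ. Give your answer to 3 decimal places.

ℓ'(θ) = 6/θ − 7 − 10θ. Setting this to zero and multiplying by θ: 10θ² + 7θ − 6 = 0.
θ = (−7 + √(7² + 4·10·6)) / (2·10) = (−7 + √289) / 20 = (−7 + 17)/20 = 1/2.
ℓ''(θ) = −6/θ² − 10 < 0, confirming a maximum.

θ̂_MAP = 0.500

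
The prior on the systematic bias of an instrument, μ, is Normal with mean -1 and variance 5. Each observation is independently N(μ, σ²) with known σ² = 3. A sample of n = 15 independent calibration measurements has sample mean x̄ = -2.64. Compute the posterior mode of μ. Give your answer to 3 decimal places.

μ̂_MAP = -2.577

n = 15, x̄ = -2.64.
For a Normal prior and Normal likelihood with known variance, the posterior is Normal; its mode equals its mean, the precision-weighted average.
Prior precision 1/σ₀² = 1/5 = 0.2; data precision n/σ² = 15/3 = 5.
μ̂ = (0.2·(-1) + 5·(-2.64)) / (0.2 + 5) = (-13.4)/5.2 = -67/26 ≈ -2.577.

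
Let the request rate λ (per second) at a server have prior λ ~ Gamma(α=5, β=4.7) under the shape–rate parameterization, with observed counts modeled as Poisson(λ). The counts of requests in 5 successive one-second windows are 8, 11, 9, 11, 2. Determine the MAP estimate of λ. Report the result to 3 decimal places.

Σxᵢ = 8+11+9+11+2 = 41, with n = 5.
Posterior ∝ λ^4e^(−4.7λ) · λ^41e^(−5λ) = λ^45e^(−9.7λ), i.e. Gamma(shape=46, rate=9.7).
The mode of a Gamma(a, b) with a ≥ 1 (shape–rate) is (a−1)/b = 45/9.7 ≈ 4.639.

λ̂_MAP = 4.639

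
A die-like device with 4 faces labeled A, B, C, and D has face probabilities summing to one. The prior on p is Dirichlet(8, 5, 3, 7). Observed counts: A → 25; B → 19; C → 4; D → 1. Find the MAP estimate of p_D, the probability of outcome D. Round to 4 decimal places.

MAP estimate of p_D = 0.1029

The posterior is Dirichlet(αᵢ + nᵢ) = Dirichlet(33, 24, 7, 8).
For a Dirichlet(a₁,…,a_K) with all aᵢ > 1, the mode has j-th component (aⱼ − 1)/(Σaᵢ − K).
Here Σaᵢ = 72 and K = 4, so p_D = (8 − 1)/(72 − 4) = 7/68 ≈ 0.1029.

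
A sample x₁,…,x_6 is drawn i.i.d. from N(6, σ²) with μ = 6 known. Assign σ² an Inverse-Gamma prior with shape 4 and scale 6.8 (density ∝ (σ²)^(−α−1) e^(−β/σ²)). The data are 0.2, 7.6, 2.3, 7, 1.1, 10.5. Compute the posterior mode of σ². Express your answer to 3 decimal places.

Sum of squared deviations about the known mean: SS = (0.2−6)² + (7.6−6)² + (2.3−6)² + (7−6)² + (1.1−6)² + (10.5−6)² = 95.15.
The Normal likelihood contributes (σ²)^(−n/2) exp(−SS/(2σ²)), so the posterior is Inverse-Gamma(α + n/2, β + SS/2) = Inverse-Gamma(7, 54.375).
The mode of Inverse-Gamma(a, b) is b/(a+1) = 54.375/8 ≈ 6.797.

σ̂²_MAP = 6.797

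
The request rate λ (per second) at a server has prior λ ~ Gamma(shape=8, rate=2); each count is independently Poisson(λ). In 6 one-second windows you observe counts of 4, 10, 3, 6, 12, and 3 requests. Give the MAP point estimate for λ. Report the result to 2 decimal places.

λ̂_MAP = 5.63

Σxᵢ = 4+10+3+6+12+3 = 38, with n = 6.
Posterior ∝ λ^7e^(−2λ) · λ^38e^(−6λ) = λ^45e^(−8λ), i.e. Gamma(shape=46, rate=8).
The mode of a Gamma(a, b) with a ≥ 1 (shape–rate) is (a−1)/b = 45/8 ≈ 5.63.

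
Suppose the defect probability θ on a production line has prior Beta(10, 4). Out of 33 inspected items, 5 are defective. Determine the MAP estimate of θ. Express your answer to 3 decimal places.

Prior: Beta(10, 4).
Data: 5 successes in 33 trials. The binomial likelihood contributes θ^5(1−θ)^28, so the posterior is Beta(10+5, 4+28) = Beta(15, 32).
For Beta(a, b) with a, b > 1 the mode is (a−1)/(a+b−2) = 14/45 ≈ 0.311.

θ̂_MAP = 0.311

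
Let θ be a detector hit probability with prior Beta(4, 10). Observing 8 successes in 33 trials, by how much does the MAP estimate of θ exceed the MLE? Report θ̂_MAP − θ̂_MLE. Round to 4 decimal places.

Posterior is Beta(12, 35); MAP = (12−1)/(47−2) = 11/45 ≈ 0.24444.
MLE ignores the prior: θ̂_MLE = k/n = 8/33 ≈ 0.24242.
Difference = 11/45 − 8/33 = 1/495 ≈ 0.0020.

MAP − MLE = 0.0020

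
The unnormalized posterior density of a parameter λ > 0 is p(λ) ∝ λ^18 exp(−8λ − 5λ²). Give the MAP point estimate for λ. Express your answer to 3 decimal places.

λ̂_MAP = 1.000

ℓ'(λ) = 18/λ − 8 − 10λ. Setting this to zero and multiplying by λ: 10λ² + 8λ − 18 = 0.
λ = (−8 + √(8² + 4·10·18)) / (2·10) = (−8 + √784) / 20 = (−8 + 28)/20 = 1.
ℓ''(λ) = −18/λ² − 10 < 0, confirming a maximum.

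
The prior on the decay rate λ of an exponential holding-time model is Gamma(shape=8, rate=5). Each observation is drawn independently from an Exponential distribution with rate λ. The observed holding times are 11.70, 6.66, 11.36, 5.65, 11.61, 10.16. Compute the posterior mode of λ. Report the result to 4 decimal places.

λ̂_MAP = 0.2092

The Exponential(rate=λ) likelihood is ∝ λ^n e^(−λΣtᵢ). Here n = 6 and Σtᵢ = 11.70 + 6.66 + 11.36 + 5.65 + 11.61 + 10.16 = 57.14.
Posterior ∝ λ^7e^(−5λ) · λ^6e^(−57.14λ) = λ^13e^(−62.14λ), i.e. Gamma(14, 62.14).
Mode = (a−1)/b = 13/62.14 ≈ 0.2092.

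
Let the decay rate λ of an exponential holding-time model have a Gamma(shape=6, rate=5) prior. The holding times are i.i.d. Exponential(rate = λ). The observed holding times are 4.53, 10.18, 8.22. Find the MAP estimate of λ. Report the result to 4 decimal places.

λ̂_MAP = 0.2864

The Exponential(rate=λ) likelihood is ∝ λ^n e^(−λΣtᵢ). Here n = 3 and Σtᵢ = 4.53 + 10.18 + 8.22 = 22.93.
Posterior ∝ λ^5e^(−5λ) · λ^3e^(−22.93λ) = λ^8e^(−27.93λ), i.e. Gamma(9, 27.93).
Mode = (a−1)/b = 8/27.93 ≈ 0.2864.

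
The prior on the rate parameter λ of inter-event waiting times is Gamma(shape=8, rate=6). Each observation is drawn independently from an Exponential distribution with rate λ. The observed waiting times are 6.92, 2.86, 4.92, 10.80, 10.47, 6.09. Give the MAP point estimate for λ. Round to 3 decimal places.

λ̂_MAP = 0.270

The Exponential(rate=λ) likelihood is ∝ λ^n e^(−λΣtᵢ). Here n = 6 and Σtᵢ = 6.92 + 2.86 + 4.92 + 10.80 + 10.47 + 6.09 = 42.06.
Posterior ∝ λ^7e^(−6λ) · λ^6e^(−42.06λ) = λ^13e^(−48.06λ), i.e. Gamma(14, 48.06).
Mode = (a−1)/b = 13/48.06 ≈ 0.270.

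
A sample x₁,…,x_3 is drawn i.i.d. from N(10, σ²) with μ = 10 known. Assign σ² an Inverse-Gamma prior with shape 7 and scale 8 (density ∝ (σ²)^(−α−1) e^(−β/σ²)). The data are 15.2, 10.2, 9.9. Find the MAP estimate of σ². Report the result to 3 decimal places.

σ̂²_MAP = 2.268

Sum of squared deviations about the known mean: SS = (15.2−10)² + (10.2−10)² + (9.9−10)² = 27.09.
The Normal likelihood contributes (σ²)^(−n/2) exp(−SS/(2σ²)), so the posterior is Inverse-Gamma(α + n/2, β + SS/2) = Inverse-Gamma(8.5, 21.545).
The mode of Inverse-Gamma(a, b) is b/(a+1) = 21.545/9.5 ≈ 2.268.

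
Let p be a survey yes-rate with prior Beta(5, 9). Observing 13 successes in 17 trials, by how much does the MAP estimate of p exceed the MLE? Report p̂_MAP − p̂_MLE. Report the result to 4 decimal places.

MAP − MLE = -0.1785

Posterior is Beta(18, 13); MAP = (18−1)/(31−2) = 17/29 ≈ 0.58621.
MLE ignores the prior: p̂_MLE = k/n = 13/17 ≈ 0.76471.
Difference = 17/29 − 13/17 = -88/493 ≈ -0.1785.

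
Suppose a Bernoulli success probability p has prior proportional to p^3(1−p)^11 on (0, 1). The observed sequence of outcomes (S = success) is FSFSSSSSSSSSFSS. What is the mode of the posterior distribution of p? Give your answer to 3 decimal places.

The prior density ∝ p^3(1−p)^11 is the kernel of Beta(4, 12).
Data: 12 successes in 15 trials (from the sequence). The binomial likelihood contributes p^12(1−p)^3, so the posterior is Beta(4+12, 12+3) = Beta(16, 15).
For Beta(a, b) with a, b > 1 the mode is (a−1)/(a+b−2) = 15/29 ≈ 0.517.

p̂_MAP = 0.517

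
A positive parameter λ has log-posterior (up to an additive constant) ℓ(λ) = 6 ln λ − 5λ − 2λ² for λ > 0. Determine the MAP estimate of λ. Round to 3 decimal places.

λ̂_MAP = 0.750

ℓ'(λ) = 6/λ − 5 − 4λ. Setting this to zero and multiplying by λ: 4λ² + 5λ − 6 = 0.
λ = (−5 + √(5² + 4·4·6)) / (2·4) = (−5 + √121) / 8 = (−5 + 11)/8 = 3/4.
ℓ''(λ) = −6/λ² − 4 < 0, confirming a maximum.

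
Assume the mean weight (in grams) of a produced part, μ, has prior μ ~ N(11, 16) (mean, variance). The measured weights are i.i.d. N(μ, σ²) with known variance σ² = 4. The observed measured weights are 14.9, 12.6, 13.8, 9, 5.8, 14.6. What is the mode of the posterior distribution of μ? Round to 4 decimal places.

n = 6; x̄ = (14.9 + 12.6 + 13.8 + 9 + 5.8 + 14.6)/6 = 70.7/6 = 707/60 ≈ 11.7833.
For a Normal prior and Normal likelihood with known variance, the posterior is Normal; its mode equals its mean, the precision-weighted average.
Prior precision 1/σ₀² = 1/16 = 0.0625; data precision n/σ² = 6/4 = 1.5.
μ̂ = (0.0625·11 + 1.5·(707/60)) / (0.0625 + 1.5) = 18.3625/1.5625 = 11.7520.

μ̂_MAP = 11.7520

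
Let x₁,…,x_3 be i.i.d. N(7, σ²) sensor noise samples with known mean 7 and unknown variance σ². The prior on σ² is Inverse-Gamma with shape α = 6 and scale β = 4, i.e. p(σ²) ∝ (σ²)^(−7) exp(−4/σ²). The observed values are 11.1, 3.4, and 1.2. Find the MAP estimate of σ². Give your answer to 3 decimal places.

Sum of squared deviations about the known mean: SS = (11.1−7)² + (3.4−7)² + (1.2−7)² = 63.41.
The Normal likelihood contributes (σ²)^(−n/2) exp(−SS/(2σ²)), so the posterior is Inverse-Gamma(α + n/2, β + SS/2) = Inverse-Gamma(7.5, 35.705).
The mode of Inverse-Gamma(a, b) is b/(a+1) = 35.705/8.5 ≈ 4.201.

σ̂²_MAP = 4.201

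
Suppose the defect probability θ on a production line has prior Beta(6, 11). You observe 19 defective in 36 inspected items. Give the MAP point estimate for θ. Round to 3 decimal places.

Prior: Beta(6, 11).
Data: 19 successes in 36 trials. The binomial likelihood contributes θ^19(1−θ)^17, so the posterior is Beta(6+19, 11+17) = Beta(25, 28).
For Beta(a, b) with a, b > 1 the mode is (a−1)/(a+b−2) = 24/51 ≈ 0.471.

θ̂_MAP = 0.471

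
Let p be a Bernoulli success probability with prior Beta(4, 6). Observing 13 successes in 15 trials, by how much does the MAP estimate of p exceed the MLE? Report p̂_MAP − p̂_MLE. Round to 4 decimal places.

MAP − MLE = -0.1710

Posterior is Beta(17, 8); MAP = (17−1)/(25−2) = 16/23 ≈ 0.69565.
MLE ignores the prior: p̂_MLE = k/n = 13/15 ≈ 0.86667.
Difference = 16/23 − 13/15 = -59/345 ≈ -0.1710.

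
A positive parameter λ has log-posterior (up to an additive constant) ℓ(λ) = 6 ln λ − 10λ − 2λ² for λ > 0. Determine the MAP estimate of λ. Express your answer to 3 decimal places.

λ̂_MAP = 0.500

ℓ'(λ) = 6/λ − 10 − 4λ. Setting this to zero and multiplying by λ: 4λ² + 10λ − 6 = 0.
λ = (−10 + √(10² + 4·4·6)) / (2·4) = (−10 + √196) / 8 = (−10 + 14)/8 = 1/2.
ℓ''(λ) = −6/λ² − 4 < 0, confirming a maximum.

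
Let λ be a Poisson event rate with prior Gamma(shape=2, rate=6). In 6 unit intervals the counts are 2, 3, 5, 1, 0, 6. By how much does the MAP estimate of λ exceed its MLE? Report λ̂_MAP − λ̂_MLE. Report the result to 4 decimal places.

MAP − MLE = -1.3333

Σxᵢ = 17. Posterior is Gamma(19, 12); MAP = (19−1)/12 = 18/12 ≈ 1.50000.
MLE = x̄ = 17/6 ≈ 2.83333.
Difference = 18/12 − 17/6 = -4/3 ≈ -1.3333.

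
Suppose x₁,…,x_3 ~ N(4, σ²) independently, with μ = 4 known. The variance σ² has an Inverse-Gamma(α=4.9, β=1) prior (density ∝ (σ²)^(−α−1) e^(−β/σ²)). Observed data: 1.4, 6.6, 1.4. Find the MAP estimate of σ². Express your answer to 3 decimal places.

Sum of squared deviations about the known mean: SS = (1.4−4)² + (6.6−4)² + (1.4−4)² = 20.28.
The Normal likelihood contributes (σ²)^(−n/2) exp(−SS/(2σ²)), so the posterior is Inverse-Gamma(α + n/2, β + SS/2) = Inverse-Gamma(6.4, 11.14).
The mode of Inverse-Gamma(a, b) is b/(a+1) = 11.14/7.4 ≈ 1.505.

σ̂²_MAP = 1.505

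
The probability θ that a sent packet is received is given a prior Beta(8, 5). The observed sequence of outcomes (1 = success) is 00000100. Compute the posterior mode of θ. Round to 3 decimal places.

θ̂_MAP = 0.421

Prior: Beta(8, 5).
Data: 1 success in 8 trials (from the sequence). The binomial likelihood contributes θ(1−θ)^7, so the posterior is Beta(8+1, 5+7) = Beta(9, 12).
For Beta(a, b) with a, b > 1 the mode is (a−1)/(a+b−2) = 8/19 ≈ 0.421.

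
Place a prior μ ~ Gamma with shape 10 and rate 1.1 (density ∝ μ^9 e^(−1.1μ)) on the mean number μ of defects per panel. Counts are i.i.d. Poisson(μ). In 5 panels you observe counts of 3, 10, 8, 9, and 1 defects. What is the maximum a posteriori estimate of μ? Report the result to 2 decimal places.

μ̂_MAP = 6.56

Σxᵢ = 3+10+8+9+1 = 31, with n = 5.
Posterior ∝ μ^9e^(−1.1μ) · μ^31e^(−5μ) = μ^40e^(−6.1μ), i.e. Gamma(shape=41, rate=6.1).
The mode of a Gamma(a, b) with a ≥ 1 (shape–rate) is (a−1)/b = 40/6.1 ≈ 6.56.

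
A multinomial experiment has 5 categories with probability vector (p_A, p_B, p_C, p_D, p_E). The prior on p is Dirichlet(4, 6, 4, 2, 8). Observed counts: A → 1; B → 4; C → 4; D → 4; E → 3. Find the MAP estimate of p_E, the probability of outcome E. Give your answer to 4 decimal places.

MAP estimate of p_E = 0.2857

The posterior is Dirichlet(αᵢ + nᵢ) = Dirichlet(5, 10, 8, 6, 11).
For a Dirichlet(a₁,…,a_K) with all aᵢ > 1, the mode has j-th component (aⱼ − 1)/(Σaᵢ − K).
Here Σaᵢ = 40 and K = 5, so p_E = (11 − 1)/(40 − 5) = 10/35 ≈ 0.2857.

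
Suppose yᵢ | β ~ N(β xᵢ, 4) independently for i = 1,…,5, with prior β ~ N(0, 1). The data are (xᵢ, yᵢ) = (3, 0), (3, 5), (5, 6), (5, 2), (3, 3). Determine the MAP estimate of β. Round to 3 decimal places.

log p(β | y) = −Σ(yᵢ − βxᵢ)²/(2·4) − β²/(2·1) + const.
Setting the derivative to zero: Σxᵢ(yᵢ − βxᵢ)/4 − β/1 = 0, so β = Σxᵢyᵢ / (Σxᵢ² + σ²/τ²).
Σxᵢyᵢ = 3·0 + 3·5 + 5·6 + 5·2 + 3·3 = 64; Σxᵢ² = 77; σ²/τ² = 4.
β̂_MAP = 64 / (77 + 4) = 64/81 ≈ 0.790.

β̂_MAP = 0.790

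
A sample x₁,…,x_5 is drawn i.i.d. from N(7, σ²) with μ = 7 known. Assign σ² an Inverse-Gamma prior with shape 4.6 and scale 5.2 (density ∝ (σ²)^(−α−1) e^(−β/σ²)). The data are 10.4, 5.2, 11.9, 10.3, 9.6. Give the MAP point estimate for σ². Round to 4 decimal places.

Sum of squared deviations about the known mean: SS = (10.4−7)² + (5.2−7)² + (11.9−7)² + (10.3−7)² + (9.6−7)² = 56.46.
The Normal likelihood contributes (σ²)^(−n/2) exp(−SS/(2σ²)), so the posterior is Inverse-Gamma(α + n/2, β + SS/2) = Inverse-Gamma(7.1, 33.43).
The mode of Inverse-Gamma(a, b) is b/(a+1) = 33.43/8.1 ≈ 4.1272.

σ̂²_MAP = 4.1272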